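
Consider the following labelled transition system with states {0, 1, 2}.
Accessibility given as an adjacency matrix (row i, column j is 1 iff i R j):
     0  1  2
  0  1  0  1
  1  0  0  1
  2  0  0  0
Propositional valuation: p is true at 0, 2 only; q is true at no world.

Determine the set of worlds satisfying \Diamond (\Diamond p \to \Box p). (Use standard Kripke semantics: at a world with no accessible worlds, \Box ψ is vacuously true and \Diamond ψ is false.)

0, 1

Let φ = \Diamond (\Diamond p \to \Box p). Evaluate φ at each world:
  0 (successors {0, 2}): φ is true.
  1 (successors {2}): φ is true.
  2 (successors ∅): φ is false.
For instance, at 0:
  At 0: \Diamond (\Diamond p \to \Box p) requires \Diamond p \to \Box p at some successor in {0, 2}.
    \Diamond p \to \Box p holds at 0, so \Diamond (\Diamond p \to \Box p) is true at 0.
      At 0: \Diamond p is true, \Box p is true, so \Diamond p \to \Box p is true.
Satisfying worlds: {0, 1}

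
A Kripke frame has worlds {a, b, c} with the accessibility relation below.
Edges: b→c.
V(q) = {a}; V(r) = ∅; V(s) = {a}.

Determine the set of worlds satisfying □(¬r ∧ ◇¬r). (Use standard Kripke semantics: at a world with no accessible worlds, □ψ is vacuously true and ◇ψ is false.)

Let φ = □(¬r ∧ ◇¬r). Evaluate φ at each world:
  a (successors ∅): φ is true.
  b (successors {c}): φ is false.
  c (successors ∅): φ is true.
For instance, at b:
  At b: □(¬r ∧ ◇¬r) requires ¬r ∧ ◇¬r at every successor {c}.
    ¬r ∧ ◇¬r fails at c, so □(¬r ∧ ◇¬r) is false at b.
      At c: ¬r is true, ◇¬r is false, so ¬r ∧ ◇¬r is false.
Satisfying worlds: {a, c}

a, c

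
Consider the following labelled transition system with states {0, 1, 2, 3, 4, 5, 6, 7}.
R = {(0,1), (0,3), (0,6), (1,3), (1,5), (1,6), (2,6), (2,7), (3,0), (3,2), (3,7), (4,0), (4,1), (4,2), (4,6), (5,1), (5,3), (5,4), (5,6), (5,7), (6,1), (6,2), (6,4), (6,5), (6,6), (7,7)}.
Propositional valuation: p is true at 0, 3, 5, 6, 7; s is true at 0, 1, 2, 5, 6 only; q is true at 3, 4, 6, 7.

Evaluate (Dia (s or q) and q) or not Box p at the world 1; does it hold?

At 1: Dia (s or q) and q is false, not Box p is false, so (Dia (s or q) and q) or not Box p is false.
  At 1: Dia (s or q) is true, q is false, so Dia (s or q) and q is false.
    At 1: Dia (s or q) requires s or q at some successor in {3, 5, 6}.
      s or q holds at 3, so Dia (s or q) is true at 1.
  At 1: Box p is true, so not Box p is false.
    At 1: Box p requires p at every successor {3, 5, 6}.
      At 3: p is true.
      At 5: p is true.
      At 6: p is true.
    So Box p is true at 1.

No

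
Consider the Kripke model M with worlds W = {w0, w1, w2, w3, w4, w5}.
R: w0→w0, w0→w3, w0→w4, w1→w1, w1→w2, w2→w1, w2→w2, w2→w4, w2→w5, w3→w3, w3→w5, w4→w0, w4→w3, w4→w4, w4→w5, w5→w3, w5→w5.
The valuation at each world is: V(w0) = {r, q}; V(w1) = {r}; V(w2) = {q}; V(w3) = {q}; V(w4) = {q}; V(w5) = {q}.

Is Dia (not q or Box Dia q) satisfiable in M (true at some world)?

Yes

Let φ = Dia (not q or Box Dia q). Evaluate φ at each world:
  w0 (successors {w0, w3, w4}): φ is true.
  w1 (successors {w1, w2}): φ is true.
  w2 (successors {w1, w2, w4, w5}): φ is true.
  w3 (successors {w3, w5}): φ is true.
  w4 (successors {w0, w3, w4, w5}): φ is true.
  w5 (successors {w3, w5}): φ is true.
Detail at w0 (witness):
  At w0: Dia (not q or Box Dia q) requires not q or Box Dia q at some successor in {w0, w3, w4}.
    not q or Box Dia q holds at w0, so Dia (not q or Box Dia q) is true at w0.
      At w0: not q is false, Box Dia q is true, so not q or Box Dia q is true.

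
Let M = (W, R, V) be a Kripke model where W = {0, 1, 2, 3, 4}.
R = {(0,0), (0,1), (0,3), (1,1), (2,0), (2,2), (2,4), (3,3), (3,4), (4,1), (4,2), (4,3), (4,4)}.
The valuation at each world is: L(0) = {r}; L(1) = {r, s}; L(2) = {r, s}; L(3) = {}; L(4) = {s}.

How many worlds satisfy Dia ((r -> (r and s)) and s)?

Recall that Dia ψ holds at a world iff ψ holds at some accessible world.
Let φ = Dia ((r -> (r and s)) and s). Evaluate φ at each world:
  0 (successors {0, 1, 3}): φ is true.
  1 (successors {1}): φ is true.
  2 (successors {0, 2, 4}): φ is true.
  3 (successors {3, 4}): φ is true.
  4 (successors {1, 2, 3, 4}): φ is true.
For instance, at 2:
  At 2: Dia ((r -> (r and s)) and s) requires (r -> (r and s)) and s at some successor in {0, 2, 4}.
    (r -> (r and s)) and s holds at 2, so Dia ((r -> (r and s)) and s) is true at 2.
Satisfying worlds: {0, 1, 2, 3, 4}

5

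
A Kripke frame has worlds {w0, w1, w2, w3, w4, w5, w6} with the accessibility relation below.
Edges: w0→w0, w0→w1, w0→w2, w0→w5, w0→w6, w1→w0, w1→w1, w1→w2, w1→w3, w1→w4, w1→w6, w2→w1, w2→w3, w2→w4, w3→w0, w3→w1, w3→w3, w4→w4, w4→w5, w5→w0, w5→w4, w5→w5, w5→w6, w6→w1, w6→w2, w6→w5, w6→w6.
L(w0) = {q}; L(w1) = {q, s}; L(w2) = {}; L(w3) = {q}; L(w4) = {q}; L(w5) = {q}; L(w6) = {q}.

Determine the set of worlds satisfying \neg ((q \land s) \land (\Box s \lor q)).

Let φ = \neg ((q \land s) \land (\Box s \lor q)). Evaluate φ at each world:
  w0 (successors {w0, w1, w2, w5, w6}): φ is true.
  w1 (successors {w0, w1, w2, w3, w4, w6}): φ is false.
  w2 (successors {w1, w3, w4}): φ is true.
  w3 (successors {w0, w1, w3}): φ is true.
  w4 (successors {w4, w5}): φ is true.
  w5 (successors {w0, w4, w5, w6}): φ is true.
  w6 (successors {w1, w2, w5, w6}): φ is true.
For instance, at w4:
  At w4: (q \land s) \land (\Box s \lor q) is false, so \neg ((q \land s) \land (\Box s \lor q)) is true.
    At w4: q \land s is false, \Box s \lor q is true, so (q \land s) \land (\Box s \lor q) is false.
      At w4: \Box s is false, q is true, so \Box s \lor q is true.
Satisfying worlds: {w0, w2, w3, w4, w5, w6}

w0, w2, w3, w4, w5, w6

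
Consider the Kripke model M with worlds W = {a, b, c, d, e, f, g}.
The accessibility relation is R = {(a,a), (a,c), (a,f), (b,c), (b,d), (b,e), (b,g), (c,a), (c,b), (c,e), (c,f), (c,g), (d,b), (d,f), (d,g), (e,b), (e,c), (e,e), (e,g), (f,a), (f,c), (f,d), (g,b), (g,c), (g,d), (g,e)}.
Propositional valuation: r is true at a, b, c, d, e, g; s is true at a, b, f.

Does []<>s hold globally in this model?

No

Let φ = []<>s. Evaluate φ at each world:
  a (successors {a, c, f}): φ is true.
  b (successors {c, d, e, g}): φ is true.
  c (successors {a, b, e, f, g}): φ is false.
  d (successors {b, f, g}): φ is false.
  e (successors {b, c, e, g}): φ is false.
  f (successors {a, c, d}): φ is true.
  g (successors {b, c, d, e}): φ is false.
Detail at c (counterexample):
  At c: []<>s requires <>s at every successor {a, b, e, f, g}.
    <>s fails at b, so []<>s is false at c.
      At b: <>s requires s at some successor in {c, d, e, g}.
        At c: s is false.
        At d: s is false.
        At e: s is false.
        At g: s is false.
      So <>s is false at b.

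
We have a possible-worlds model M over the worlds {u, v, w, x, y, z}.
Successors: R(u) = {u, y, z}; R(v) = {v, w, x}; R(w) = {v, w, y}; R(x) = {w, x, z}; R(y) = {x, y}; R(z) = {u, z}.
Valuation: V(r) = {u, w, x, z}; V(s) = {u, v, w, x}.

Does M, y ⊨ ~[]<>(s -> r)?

No

At y: []<>(s -> r) is true, so ~[]<>(s -> r) is false.
  At y: []<>(s -> r) requires <>(s -> r) at every successor {x, y}.
      At x: <>(s -> r) requires s -> r at some successor in {w, x, z}.
        s -> r holds at w, so <>(s -> r) is true at x.
      At y: <>(s -> r) requires s -> r at some successor in {x, y}.
        s -> r holds at x, so <>(s -> r) is true at y.
  So []<>(s -> r) is true at y.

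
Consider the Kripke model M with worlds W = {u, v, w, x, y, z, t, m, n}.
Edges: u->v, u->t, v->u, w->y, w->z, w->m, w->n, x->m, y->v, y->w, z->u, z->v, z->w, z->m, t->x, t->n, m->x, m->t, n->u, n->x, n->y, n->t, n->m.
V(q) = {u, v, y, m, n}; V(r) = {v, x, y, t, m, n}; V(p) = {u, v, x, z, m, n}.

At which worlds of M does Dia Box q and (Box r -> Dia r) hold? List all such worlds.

u, y, z, t, m, n

Let φ = Dia Box q and (Box r -> Dia r). Evaluate φ at each world:
  u (successors {v, t}): φ is true.
  v (successors {u}): φ is false.
  w (successors {y, z, m, n}): φ is false.
  x (successors {m}): φ is false.
  y (successors {v, w}): φ is true.
  z (successors {u, v, w, m}): φ is true.
  t (successors {x, n}): φ is true.
  m (successors {x, t}): φ is true.
  n (successors {u, x, y, t, m}): φ is true.
For instance, at w:
  At w: Dia Box q is false, Box r -> Dia r is true, so Dia Box q and (Box r -> Dia r) is false.
    At w: Dia Box q requires Box q at some successor in {y, z, m, n}.
      At y: Box q is false.
      At z: Box q is false.
      At m: Box q is false.
      At n: Box q is false.
    So Dia Box q is false at w.
    At w: Box r is false, Dia r is true, so Box r -> Dia r is true.
      At w: Box r requires r at every successor {y, z, m, n}.
        r fails at z, so Box r is false at w.
      At w: Dia r requires r at some successor in {y, z, m, n}.
        r holds at y, so Dia r is true at w.
Satisfying worlds: {u, y, z, t, m, n}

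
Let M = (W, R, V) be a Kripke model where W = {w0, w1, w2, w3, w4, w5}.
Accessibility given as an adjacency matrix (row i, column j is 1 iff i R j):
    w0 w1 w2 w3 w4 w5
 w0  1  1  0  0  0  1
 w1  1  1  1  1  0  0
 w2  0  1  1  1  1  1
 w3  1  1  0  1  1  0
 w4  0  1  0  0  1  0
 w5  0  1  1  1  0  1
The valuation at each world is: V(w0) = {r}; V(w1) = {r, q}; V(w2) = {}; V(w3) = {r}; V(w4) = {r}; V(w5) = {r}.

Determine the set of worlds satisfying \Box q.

Let φ = \Box q. Evaluate φ at each world:
  w0 (successors {w0, w1, w5}): φ is false.
  w1 (successors {w0, w1, w2, w3}): φ is false.
  w2 (successors {w1, w2, w3, w4, w5}): φ is false.
  w3 (successors {w0, w1, w3, w4}): φ is false.
  w4 (successors {w1, w4}): φ is false.
  w5 (successors {w1, w2, w3, w5}): φ is false.
For instance, at w4:
  At w4: \Box q requires q at every successor {w1, w4}.
    q fails at w4, so \Box q is false at w4.
Satisfying worlds: none.

none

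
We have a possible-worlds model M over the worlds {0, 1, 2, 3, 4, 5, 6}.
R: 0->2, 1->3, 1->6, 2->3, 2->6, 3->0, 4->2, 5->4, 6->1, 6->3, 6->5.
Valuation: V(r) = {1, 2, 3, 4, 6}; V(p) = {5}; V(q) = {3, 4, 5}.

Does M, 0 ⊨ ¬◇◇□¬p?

No

At 0: ◇◇□¬p is true, so ¬◇◇□¬p is false.
  At 0: ◇◇□¬p requires ◇□¬p at some successor in {2}.
    ◇□¬p holds at 2, so ◇◇□¬p is true at 0.
      At 2: ◇□¬p requires □¬p at some successor in {3, 6}.
        □¬p holds at 3, so ◇□¬p is true at 2.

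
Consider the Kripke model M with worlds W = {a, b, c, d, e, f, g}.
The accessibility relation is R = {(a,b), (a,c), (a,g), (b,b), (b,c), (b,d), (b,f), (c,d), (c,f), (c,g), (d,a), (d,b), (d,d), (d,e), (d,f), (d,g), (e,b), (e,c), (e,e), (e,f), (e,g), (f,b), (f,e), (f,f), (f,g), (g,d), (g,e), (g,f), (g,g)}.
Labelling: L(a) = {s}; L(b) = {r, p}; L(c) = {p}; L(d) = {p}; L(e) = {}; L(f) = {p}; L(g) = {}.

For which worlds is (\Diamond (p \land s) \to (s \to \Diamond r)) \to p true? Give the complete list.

Let φ = (\Diamond (p \land s) \to (s \to \Diamond r)) \to p. Evaluate φ at each world:
  a (successors {b, c, g}): φ is false.
  b (successors {b, c, d, f}): φ is true.
  c (successors {d, f, g}): φ is true.
  d (successors {a, b, d, e, f, g}): φ is true.
  e (successors {b, c, e, f, g}): φ is false.
  f (successors {b, e, f, g}): φ is true.
  g (successors {d, e, f, g}): φ is false.
For instance, at f:
  At f: \Diamond (p \land s) \to (s \to \Diamond r) is true, p is true, so (\Diamond (p \land s) \to (s \to \Diamond r)) \to p is true.
    At f: \Diamond (p \land s) is false, s \to \Diamond r is true, so \Diamond (p \land s) \to (s \to \Diamond r) is true.
      At f: \Diamond (p \land s) requires p \land s at some successor in {b, e, f, g}.
        At b: p \land s is false.
        At e: p \land s is false.
        At f: p \land s is false.
        At g: p \land s is false.
      So \Diamond (p \land s) is false at f.
      At f: s is false, \Diamond r is true, so s \to \Diamond r is true.
Satisfying worlds: {b, c, d, f}

b, c, d, f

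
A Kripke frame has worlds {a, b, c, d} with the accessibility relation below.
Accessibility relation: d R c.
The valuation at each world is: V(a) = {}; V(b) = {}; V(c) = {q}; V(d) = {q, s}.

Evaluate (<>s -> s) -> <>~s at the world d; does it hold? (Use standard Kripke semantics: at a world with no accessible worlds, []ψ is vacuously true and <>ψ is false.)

Yes

Recall that <>ψ holds at a world iff ψ holds at some accessible world.
At d: <>s -> s is true, <>~s is true, so (<>s -> s) -> <>~s is true.
  At d: <>s is false, s is true, so <>s -> s is true.
    At d: <>s requires s at some successor in {c}.
      At c: s is false.
    So <>s is false at d.
  At d: <>~s requires ~s at some successor in {c}.
    ~s holds at c, so <>~s is true at d.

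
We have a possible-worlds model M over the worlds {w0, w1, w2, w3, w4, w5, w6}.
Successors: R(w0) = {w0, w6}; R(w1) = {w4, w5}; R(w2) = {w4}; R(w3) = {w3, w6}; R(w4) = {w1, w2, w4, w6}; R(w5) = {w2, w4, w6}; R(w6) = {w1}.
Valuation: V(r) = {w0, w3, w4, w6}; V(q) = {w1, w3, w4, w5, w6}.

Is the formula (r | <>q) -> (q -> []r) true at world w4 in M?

At w4: r | <>q is true, q -> []r is false, so (r | <>q) -> (q -> []r) is false.
  At w4: r is true, <>q is true, so r | <>q is true.
    At w4: <>q requires q at some successor in {w1, w2, w4, w6}.
      q holds at w1, so <>q is true at w4.
  At w4: q is true, []r is false, so q -> []r is false.
    At w4: []r requires r at every successor {w1, w2, w4, w6}.
      r fails at w1, so []r is false at w4.

No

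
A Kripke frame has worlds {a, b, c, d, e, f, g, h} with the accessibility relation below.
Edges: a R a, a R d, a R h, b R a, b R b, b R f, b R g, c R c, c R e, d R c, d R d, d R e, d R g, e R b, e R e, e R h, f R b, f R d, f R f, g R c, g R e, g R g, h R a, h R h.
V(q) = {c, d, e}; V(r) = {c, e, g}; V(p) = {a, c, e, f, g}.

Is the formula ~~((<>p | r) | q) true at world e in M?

Yes

At e: ~((<>p | r) | q) is false, so ~~((<>p | r) | q) is true.
  At e: (<>p | r) | q is true, so ~((<>p | r) | q) is false.
    At e: <>p | r is true, q is true, so (<>p | r) | q is true.
      At e: <>p is true, r is true, so <>p | r is true.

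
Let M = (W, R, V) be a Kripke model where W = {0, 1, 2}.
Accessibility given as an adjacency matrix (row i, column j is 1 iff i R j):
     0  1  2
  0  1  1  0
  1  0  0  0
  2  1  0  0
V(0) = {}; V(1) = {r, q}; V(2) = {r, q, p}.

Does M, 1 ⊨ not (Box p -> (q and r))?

At 1: Box p -> (q and r) is true, so not (Box p -> (q and r)) is false.
  At 1: Box p is true, q and r is true, so Box p -> (q and r) is true.
    At 1: no accessible worlds, so Box p holds vacuously.

No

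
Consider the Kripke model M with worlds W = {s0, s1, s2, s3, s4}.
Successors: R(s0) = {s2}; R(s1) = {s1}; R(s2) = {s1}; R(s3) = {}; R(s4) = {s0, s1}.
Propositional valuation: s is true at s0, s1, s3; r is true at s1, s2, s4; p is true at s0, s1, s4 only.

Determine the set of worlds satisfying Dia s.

Let φ = Dia s. Evaluate φ at each world:
  s0 (successors {s2}): φ is false.
  s1 (successors {s1}): φ is true.
  s2 (successors {s1}): φ is true.
  s3 (successors ∅): φ is false.
  s4 (successors {s0, s1}): φ is true.
For instance, at s4:
  At s4: Dia s requires s at some successor in {s0, s1}.
    s holds at s0, so Dia s is true at s4.
Satisfying worlds: {s1, s2, s4}

s1, s2, s4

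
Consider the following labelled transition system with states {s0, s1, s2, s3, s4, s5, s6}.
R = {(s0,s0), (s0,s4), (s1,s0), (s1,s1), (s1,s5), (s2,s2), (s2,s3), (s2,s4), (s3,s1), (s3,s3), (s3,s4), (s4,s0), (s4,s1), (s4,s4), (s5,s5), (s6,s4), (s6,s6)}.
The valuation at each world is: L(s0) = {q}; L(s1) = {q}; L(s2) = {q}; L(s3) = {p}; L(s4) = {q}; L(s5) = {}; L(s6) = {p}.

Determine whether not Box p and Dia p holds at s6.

Yes

At s6: not Box p is true, Dia p is true, so not Box p and Dia p is true.
  At s6: Box p is false, so not Box p is true.
    At s6: Box p requires p at every successor {s4, s6}.
      p fails at s4, so Box p is false at s6.
  At s6: Dia p requires p at some successor in {s4, s6}.
    p holds at s6, so Dia p is true at s6.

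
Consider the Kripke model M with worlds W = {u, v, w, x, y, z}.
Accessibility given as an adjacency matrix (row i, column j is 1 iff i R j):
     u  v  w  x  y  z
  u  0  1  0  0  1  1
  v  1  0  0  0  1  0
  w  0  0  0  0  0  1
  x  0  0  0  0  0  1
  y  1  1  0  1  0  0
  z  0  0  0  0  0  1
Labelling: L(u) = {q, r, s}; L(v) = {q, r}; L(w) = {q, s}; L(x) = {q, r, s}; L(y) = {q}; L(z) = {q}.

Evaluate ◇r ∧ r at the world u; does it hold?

Recall that ◇ψ holds at a world iff ψ holds at some accessible world.
At u: ◇r is true, r is true, so ◇r ∧ r is true.
  At u: ◇r requires r at some successor in {v, y, z}.
    r holds at v, so ◇r is true at u.

Yes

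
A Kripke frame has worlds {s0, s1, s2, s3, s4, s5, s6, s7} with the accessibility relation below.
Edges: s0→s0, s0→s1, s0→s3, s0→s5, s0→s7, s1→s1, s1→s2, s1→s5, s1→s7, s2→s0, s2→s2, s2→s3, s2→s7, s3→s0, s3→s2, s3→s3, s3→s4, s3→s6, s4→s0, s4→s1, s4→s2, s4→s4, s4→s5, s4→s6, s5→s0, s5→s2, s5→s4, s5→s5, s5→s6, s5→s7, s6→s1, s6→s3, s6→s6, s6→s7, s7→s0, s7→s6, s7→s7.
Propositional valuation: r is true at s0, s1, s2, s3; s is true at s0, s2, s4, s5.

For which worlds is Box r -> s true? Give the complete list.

Let φ = Box r -> s. Evaluate φ at each world:
  s0 (successors {s0, s1, s3, s5, s7}): φ is true.
  s1 (successors {s1, s2, s5, s7}): φ is true.
  s2 (successors {s0, s2, s3, s7}): φ is true.
  s3 (successors {s0, s2, s3, s4, s6}): φ is true.
  s4 (successors {s0, s1, s2, s4, s5, s6}): φ is true.
  s5 (successors {s0, s2, s4, s5, s6, s7}): φ is true.
  s6 (successors {s1, s3, s6, s7}): φ is true.
  s7 (successors {s0, s6, s7}): φ is true.
For instance, at s6:
  At s6: Box r is false, s is false, so Box r -> s is true.
    At s6: Box r requires r at every successor {s1, s3, s6, s7}.
      r fails at s6, so Box r is false at s6.
Satisfying worlds: {s0, s1, s2, s3, s4, s5, s6, s7}

s0, s1, s2, s3, s4, s5, s6, s7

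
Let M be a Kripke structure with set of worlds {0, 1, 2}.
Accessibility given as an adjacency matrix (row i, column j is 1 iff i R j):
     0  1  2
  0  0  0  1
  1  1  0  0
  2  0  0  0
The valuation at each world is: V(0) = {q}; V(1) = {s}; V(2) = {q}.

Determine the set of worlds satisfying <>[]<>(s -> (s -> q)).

0

Let φ = <>[]<>(s -> (s -> q)). Evaluate φ at each world:
  0 (successors {2}): φ is true.
  1 (successors {0}): φ is false.
  2 (successors ∅): φ is false.
For instance, at 1:
  At 1: <>[]<>(s -> (s -> q)) requires []<>(s -> (s -> q)) at some successor in {0}.
    At 0: []<>(s -> (s -> q)) is false.
  So <>[]<>(s -> (s -> q)) is false at 1.
Satisfying worlds: {0}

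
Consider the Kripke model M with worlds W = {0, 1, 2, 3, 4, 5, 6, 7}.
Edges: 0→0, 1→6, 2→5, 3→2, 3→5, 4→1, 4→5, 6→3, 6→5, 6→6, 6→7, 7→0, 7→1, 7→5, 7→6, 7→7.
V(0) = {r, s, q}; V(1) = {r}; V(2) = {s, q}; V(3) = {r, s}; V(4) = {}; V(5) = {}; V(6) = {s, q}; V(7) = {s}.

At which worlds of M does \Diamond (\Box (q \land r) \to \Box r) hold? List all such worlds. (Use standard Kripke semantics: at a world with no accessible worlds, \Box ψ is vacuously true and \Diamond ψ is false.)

Let φ = \Diamond (\Box (q \land r) \to \Box r). Evaluate φ at each world:
  0 (successors {0}): φ is true.
  1 (successors {6}): φ is true.
  2 (successors {5}): φ is true.
  3 (successors {2, 5}): φ is true.
  4 (successors {1, 5}): φ is true.
  5 (successors ∅): φ is false.
  6 (successors {3, 5, 6, 7}): φ is true.
  7 (successors {0, 1, 5, 6, 7}): φ is true.
For instance, at 1:
  At 1: \Diamond (\Box (q \land r) \to \Box r) requires \Box (q \land r) \to \Box r at some successor in {6}.
    \Box (q \land r) \to \Box r holds at 6, so \Diamond (\Box (q \land r) \to \Box r) is true at 1.
      At 6: \Box (q \land r) is false, \Box r is false, so \Box (q \land r) \to \Box r is true.
Satisfying worlds: {0, 1, 2, 3, 4, 6, 7}

0, 1, 2, 3, 4, 6, 7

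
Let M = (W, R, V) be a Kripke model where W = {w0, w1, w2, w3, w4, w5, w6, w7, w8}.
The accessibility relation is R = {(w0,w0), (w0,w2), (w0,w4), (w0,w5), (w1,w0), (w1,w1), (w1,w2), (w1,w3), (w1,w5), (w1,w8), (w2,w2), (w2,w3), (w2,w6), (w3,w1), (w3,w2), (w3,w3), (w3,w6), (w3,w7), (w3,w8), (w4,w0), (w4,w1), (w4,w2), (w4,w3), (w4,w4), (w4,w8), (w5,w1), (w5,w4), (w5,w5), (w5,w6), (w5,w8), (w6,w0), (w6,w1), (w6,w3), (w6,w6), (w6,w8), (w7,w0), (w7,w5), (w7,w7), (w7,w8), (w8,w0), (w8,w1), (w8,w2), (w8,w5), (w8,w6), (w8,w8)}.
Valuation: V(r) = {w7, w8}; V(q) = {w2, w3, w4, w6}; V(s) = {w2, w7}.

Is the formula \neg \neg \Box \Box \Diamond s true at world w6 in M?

No

Recall that \Box ψ holds at a world iff ψ holds at every accessible world, and \Diamond ψ holds iff ψ holds at some accessible world.
At w6: \neg \Box \Box \Diamond s is true, so \neg \neg \Box \Box \Diamond s is false.
  At w6: \Box \Box \Diamond s is false, so \neg \Box \Box \Diamond s is true.
    At w6: \Box \Box \Diamond s requires \Box \Diamond s at every successor {w0, w1, w3, w6, w8}.
      \Box \Diamond s fails at w0, so \Box \Box \Diamond s is false at w6.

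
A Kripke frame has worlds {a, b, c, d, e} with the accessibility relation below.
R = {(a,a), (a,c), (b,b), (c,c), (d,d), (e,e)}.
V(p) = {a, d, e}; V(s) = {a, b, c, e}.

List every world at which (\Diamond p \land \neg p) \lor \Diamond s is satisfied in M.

a, b, c, e

Recall that \Diamond ψ holds at a world iff ψ holds at some accessible world.
Let φ = (\Diamond p \land \neg p) \lor \Diamond s. Evaluate φ at each world:
  a (successors {a, c}): φ is true.
  b (successors {b}): φ is true.
  c (successors {c}): φ is true.
  d (successors {d}): φ is false.
  e (successors {e}): φ is true.
For instance, at b:
  At b: \Diamond p \land \neg p is false, \Diamond s is true, so (\Diamond p \land \neg p) \lor \Diamond s is true.
    At b: \Diamond p is false, \neg p is true, so \Diamond p \land \neg p is false.
      At b: \Diamond p requires p at some successor in {b}.
        At b: p is false.
      So \Diamond p is false at b.
    At b: \Diamond s requires s at some successor in {b}.
      s holds at b, so \Diamond s is true at b.
Satisfying worlds: {a, b, c, e}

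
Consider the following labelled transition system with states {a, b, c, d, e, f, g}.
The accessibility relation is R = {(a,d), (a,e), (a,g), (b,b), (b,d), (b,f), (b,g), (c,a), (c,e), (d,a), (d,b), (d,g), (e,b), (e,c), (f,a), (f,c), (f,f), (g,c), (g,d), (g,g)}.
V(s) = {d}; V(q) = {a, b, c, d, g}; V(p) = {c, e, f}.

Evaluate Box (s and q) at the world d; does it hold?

No

Recall that Box ψ holds at a world iff ψ holds at every accessible world, and Dia ψ holds iff ψ holds at some accessible world.
At d: Box (s and q) requires s and q at every successor {a, b, g}.
  s and q fails at a, so Box (s and q) is false at d.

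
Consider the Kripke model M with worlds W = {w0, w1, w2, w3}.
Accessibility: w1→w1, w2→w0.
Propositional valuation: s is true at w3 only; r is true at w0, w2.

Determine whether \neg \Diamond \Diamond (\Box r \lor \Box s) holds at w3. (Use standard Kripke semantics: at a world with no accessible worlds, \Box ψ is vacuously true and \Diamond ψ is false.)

At w3: \Diamond \Diamond (\Box r \lor \Box s) is false, so \neg \Diamond \Diamond (\Box r \lor \Box s) is true.
  At w3: no accessible worlds, so \Diamond \Diamond (\Box r \lor \Box s) is false.

Yes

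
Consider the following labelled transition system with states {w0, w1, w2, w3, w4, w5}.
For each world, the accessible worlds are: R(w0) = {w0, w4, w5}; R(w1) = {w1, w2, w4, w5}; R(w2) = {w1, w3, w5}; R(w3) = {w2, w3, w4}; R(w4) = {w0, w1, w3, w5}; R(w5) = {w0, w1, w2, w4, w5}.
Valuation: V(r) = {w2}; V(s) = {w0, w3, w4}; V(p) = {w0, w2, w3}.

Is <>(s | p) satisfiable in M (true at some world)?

Yes

Let φ = <>(s | p). Evaluate φ at each world:
  w0 (successors {w0, w4, w5}): φ is true.
  w1 (successors {w1, w2, w4, w5}): φ is true.
  w2 (successors {w1, w3, w5}): φ is true.
  w3 (successors {w2, w3, w4}): φ is true.
  w4 (successors {w0, w1, w3, w5}): φ is true.
  w5 (successors {w0, w1, w2, w4, w5}): φ is true.
Detail at w0 (witness):
  At w0: <>(s | p) requires s | p at some successor in {w0, w4, w5}.
    s | p holds at w0, so <>(s | p) is true at w0.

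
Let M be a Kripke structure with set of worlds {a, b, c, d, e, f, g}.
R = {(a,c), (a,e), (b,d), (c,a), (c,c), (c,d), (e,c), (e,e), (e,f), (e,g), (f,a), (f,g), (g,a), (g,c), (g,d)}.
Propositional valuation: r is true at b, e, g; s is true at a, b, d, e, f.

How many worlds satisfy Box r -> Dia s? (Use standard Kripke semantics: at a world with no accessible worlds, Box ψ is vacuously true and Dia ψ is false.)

Let φ = Box r -> Dia s. Evaluate φ at each world:
  a (successors {c, e}): φ is true.
  b (successors {d}): φ is true.
  c (successors {a, c, d}): φ is true.
  d (successors ∅): φ is false.
  e (successors {c, e, f, g}): φ is true.
  f (successors {a, g}): φ is true.
  g (successors {a, c, d}): φ is true.
For instance, at a:
  At a: Box r is false, Dia s is true, so Box r -> Dia s is true.
    At a: Box r requires r at every successor {c, e}.
      r fails at c, so Box r is false at a.
    At a: Dia s requires s at some successor in {c, e}.
      s holds at e, so Dia s is true at a.
Satisfying worlds: {a, b, c, e, f, g}

6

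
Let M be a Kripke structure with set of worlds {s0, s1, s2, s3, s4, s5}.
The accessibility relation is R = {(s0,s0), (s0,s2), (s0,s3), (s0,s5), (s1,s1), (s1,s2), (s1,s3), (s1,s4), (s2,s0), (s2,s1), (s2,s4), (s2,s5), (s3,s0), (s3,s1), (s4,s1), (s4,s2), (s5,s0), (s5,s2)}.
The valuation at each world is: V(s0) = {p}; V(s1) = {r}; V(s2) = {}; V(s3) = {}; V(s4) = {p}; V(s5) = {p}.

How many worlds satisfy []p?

Let φ = []p. Evaluate φ at each world:
  s0 (successors {s0, s2, s3, s5}): φ is false.
  s1 (successors {s1, s2, s3, s4}): φ is false.
  s2 (successors {s0, s1, s4, s5}): φ is false.
  s3 (successors {s0, s1}): φ is false.
  s4 (successors {s1, s2}): φ is false.
  s5 (successors {s0, s2}): φ is false.
For instance, at s4:
  At s4: []p requires p at every successor {s1, s2}.
    p fails at s1, so []p is false at s4.
Satisfying worlds: none.

0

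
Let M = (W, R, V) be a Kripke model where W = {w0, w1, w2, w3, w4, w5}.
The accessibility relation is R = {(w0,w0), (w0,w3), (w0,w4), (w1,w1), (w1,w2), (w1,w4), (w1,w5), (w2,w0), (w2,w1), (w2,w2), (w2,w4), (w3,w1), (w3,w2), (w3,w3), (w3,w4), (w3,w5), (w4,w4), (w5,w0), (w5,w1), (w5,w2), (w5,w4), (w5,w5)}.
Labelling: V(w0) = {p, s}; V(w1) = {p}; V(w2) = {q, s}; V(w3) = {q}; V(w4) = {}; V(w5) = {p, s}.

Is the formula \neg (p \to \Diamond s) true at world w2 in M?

At w2: p \to \Diamond s is true, so \neg (p \to \Diamond s) is false.
  At w2: p is false, \Diamond s is true, so p \to \Diamond s is true.
    At w2: \Diamond s requires s at some successor in {w0, w1, w2, w4}.
      s holds at w0, so \Diamond s is true at w2.

No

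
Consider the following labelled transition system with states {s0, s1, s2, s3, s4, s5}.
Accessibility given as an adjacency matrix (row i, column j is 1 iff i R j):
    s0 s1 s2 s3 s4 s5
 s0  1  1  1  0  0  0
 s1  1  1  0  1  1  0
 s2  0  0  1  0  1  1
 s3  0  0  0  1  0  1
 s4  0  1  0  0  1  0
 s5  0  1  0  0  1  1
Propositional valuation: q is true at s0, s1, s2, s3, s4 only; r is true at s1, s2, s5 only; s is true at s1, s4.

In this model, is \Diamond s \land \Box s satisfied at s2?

Recall that \Box ψ holds at a world iff ψ holds at every accessible world, and \Diamond ψ holds iff ψ holds at some accessible world.
At s2: \Diamond s is true, \Box s is false, so \Diamond s \land \Box s is false.
  At s2: \Diamond s requires s at some successor in {s2, s4, s5}.
    s holds at s4, so \Diamond s is true at s2.
  At s2: \Box s requires s at every successor {s2, s4, s5}.
    s fails at s2, so \Box s is false at s2.

No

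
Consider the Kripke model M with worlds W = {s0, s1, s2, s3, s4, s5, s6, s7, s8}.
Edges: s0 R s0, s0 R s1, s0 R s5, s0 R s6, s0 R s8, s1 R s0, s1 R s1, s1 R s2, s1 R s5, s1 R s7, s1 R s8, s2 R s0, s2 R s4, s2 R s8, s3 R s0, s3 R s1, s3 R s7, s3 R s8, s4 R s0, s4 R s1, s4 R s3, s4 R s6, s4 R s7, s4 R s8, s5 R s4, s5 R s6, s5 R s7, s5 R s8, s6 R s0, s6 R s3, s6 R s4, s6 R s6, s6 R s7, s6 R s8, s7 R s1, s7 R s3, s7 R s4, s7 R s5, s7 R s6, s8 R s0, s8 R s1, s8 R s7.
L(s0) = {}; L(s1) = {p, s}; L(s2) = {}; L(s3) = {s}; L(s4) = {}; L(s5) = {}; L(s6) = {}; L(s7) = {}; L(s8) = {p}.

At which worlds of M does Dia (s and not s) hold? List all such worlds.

none

Recall that Dia ψ holds at a world iff ψ holds at some accessible world.
Let φ = Dia (s and not s). Evaluate φ at each world:
  s0 (successors {s0, s1, s5, s6, s8}): φ is false.
  s1 (successors {s0, s1, s2, s5, s7, s8}): φ is false.
  s2 (successors {s0, s4, s8}): φ is false.
  s3 (successors {s0, s1, s7, s8}): φ is false.
  s4 (successors {s0, s1, s3, s6, s7, s8}): φ is false.
  s5 (successors {s4, s6, s7, s8}): φ is false.
  s6 (successors {s0, s3, s4, s6, s7, s8}): φ is false.
  s7 (successors {s1, s3, s4, s5, s6}): φ is false.
  s8 (successors {s0, s1, s7}): φ is false.
For instance, at s2:
  At s2: Dia (s and not s) requires s and not s at some successor in {s0, s4, s8}.
    At s0: s and not s is false.
    At s4: s and not s is false.
    At s8: s and not s is false.
  So Dia (s and not s) is false at s2.
Satisfying worlds: none.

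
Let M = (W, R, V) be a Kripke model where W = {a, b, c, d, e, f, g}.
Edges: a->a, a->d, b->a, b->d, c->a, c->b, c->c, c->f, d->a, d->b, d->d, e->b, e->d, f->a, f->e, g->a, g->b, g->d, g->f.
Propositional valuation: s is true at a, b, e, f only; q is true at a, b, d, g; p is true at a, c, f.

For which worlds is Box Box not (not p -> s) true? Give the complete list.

Let φ = Box Box not (not p -> s). Evaluate φ at each world:
  a (successors {a, d}): φ is false.
  b (successors {a, d}): φ is false.
  c (successors {a, b, c, f}): φ is false.
  d (successors {a, b, d}): φ is false.
  e (successors {b, d}): φ is false.
  f (successors {a, e}): φ is false.
  g (successors {a, b, d, f}): φ is false.
For instance, at g:
  At g: Box Box not (not p -> s) requires Box not (not p -> s) at every successor {a, b, d, f}.
    Box not (not p -> s) fails at a, so Box Box not (not p -> s) is false at g.
      At a: Box not (not p -> s) requires not (not p -> s) at every successor {a, d}.
        not (not p -> s) fails at a, so Box not (not p -> s) is false at a.
Satisfying worlds: none.

none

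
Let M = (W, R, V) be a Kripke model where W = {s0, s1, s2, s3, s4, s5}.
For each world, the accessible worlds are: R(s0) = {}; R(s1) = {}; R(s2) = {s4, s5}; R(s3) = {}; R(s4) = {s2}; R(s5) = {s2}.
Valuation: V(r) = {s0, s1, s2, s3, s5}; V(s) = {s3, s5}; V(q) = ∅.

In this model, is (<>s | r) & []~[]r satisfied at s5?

At s5: <>s | r is true, []~[]r is true, so (<>s | r) & []~[]r is true.
  At s5: <>s is false, r is true, so <>s | r is true.
    At s5: <>s requires s at some successor in {s2}.
      At s2: s is false.
    So <>s is false at s5.
  At s5: []~[]r requires ~[]r at every successor {s2}.
      At s2: []r is false, so ~[]r is true.
  So []~[]r is true at s5.

Yes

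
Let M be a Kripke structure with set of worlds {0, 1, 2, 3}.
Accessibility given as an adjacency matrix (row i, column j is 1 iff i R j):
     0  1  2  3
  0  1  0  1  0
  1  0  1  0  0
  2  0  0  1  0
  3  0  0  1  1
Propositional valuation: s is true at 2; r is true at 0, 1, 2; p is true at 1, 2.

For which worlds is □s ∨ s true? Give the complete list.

2

Let φ = □s ∨ s. Evaluate φ at each world:
  0 (successors {0, 2}): φ is false.
  1 (successors {1}): φ is false.
  2 (successors {2}): φ is true.
  3 (successors {2, 3}): φ is false.
For instance, at 1:
  At 1: □s is false, s is false, so □s ∨ s is false.
    At 1: □s requires s at every successor {1}.
      s fails at 1, so □s is false at 1.
Satisfying worlds: {2}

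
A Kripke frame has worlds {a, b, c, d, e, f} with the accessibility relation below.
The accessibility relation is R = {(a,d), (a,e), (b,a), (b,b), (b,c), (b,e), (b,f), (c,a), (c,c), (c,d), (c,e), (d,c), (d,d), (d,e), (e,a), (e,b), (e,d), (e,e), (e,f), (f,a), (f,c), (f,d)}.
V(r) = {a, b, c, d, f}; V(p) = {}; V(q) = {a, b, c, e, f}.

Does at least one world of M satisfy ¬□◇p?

Recall that □ψ holds at a world iff ψ holds at every accessible world, and ◇ψ holds iff ψ holds at some accessible world.
Let φ = ¬□◇p. Evaluate φ at each world:
  a (successors {d, e}): φ is true.
  b (successors {a, b, c, e, f}): φ is true.
  c (successors {a, c, d, e}): φ is true.
  d (successors {c, d, e}): φ is true.
  e (successors {a, b, d, e, f}): φ is true.
  f (successors {a, c, d}): φ is true.
Detail at a (witness):
  At a: □◇p is false, so ¬□◇p is true.
    At a: □◇p requires ◇p at every successor {d, e}.
      ◇p fails at d, so □◇p is false at a.

Yes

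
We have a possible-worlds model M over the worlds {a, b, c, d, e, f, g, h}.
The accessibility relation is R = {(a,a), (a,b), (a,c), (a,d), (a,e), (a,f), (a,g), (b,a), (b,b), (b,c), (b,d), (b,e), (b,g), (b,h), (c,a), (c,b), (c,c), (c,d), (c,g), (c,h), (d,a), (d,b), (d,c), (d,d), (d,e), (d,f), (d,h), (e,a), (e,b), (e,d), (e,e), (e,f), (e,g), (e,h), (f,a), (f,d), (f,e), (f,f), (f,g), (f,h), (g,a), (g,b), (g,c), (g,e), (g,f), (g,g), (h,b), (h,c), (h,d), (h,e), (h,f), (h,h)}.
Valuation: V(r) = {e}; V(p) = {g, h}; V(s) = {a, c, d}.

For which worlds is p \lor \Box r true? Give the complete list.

g, h

Let φ = p \lor \Box r. Evaluate φ at each world:
  a (successors {a, b, c, d, e, f, g}): φ is false.
  b (successors {a, b, c, d, e, g, h}): φ is false.
  c (successors {a, b, c, d, g, h}): φ is false.
  d (successors {a, b, c, d, e, f, h}): φ is false.
  e (successors {a, b, d, e, f, g, h}): φ is false.
  f (successors {a, d, e, f, g, h}): φ is false.
  g (successors {a, b, c, e, f, g}): φ is true.
  h (successors {b, c, d, e, f, h}): φ is true.
For instance, at g:
  At g: p is true, \Box r is false, so p \lor \Box r is true.
    At g: \Box r requires r at every successor {a, b, c, e, f, g}.
      r fails at a, so \Box r is false at g.
Satisfying worlds: {g, h}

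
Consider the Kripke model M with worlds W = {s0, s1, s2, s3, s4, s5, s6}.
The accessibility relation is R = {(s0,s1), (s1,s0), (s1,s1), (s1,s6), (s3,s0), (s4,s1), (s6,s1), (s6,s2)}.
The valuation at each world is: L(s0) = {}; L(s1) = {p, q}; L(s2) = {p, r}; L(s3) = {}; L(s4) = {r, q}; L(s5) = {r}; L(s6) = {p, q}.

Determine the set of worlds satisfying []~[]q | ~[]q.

Let φ = []~[]q | ~[]q. Evaluate φ at each world:
  s0 (successors {s1}): φ is true.
  s1 (successors {s0, s1, s6}): φ is true.
  s2 (successors ∅): φ is true.
  s3 (successors {s0}): φ is true.
  s4 (successors {s1}): φ is true.
  s5 (successors ∅): φ is true.
  s6 (successors {s1, s2}): φ is true.
For instance, at s6:
  At s6: []~[]q is false, ~[]q is true, so []~[]q | ~[]q is true.
    At s6: []~[]q requires ~[]q at every successor {s1, s2}.
      ~[]q fails at s2, so []~[]q is false at s6.
    At s6: []q is false, so ~[]q is true.
      At s6: []q requires q at every successor {s1, s2}.
        q fails at s2, so []q is false at s6.
Satisfying worlds: {s0, s1, s2, s3, s4, s5, s6}

s0, s1, s2, s3, s4, s5, s6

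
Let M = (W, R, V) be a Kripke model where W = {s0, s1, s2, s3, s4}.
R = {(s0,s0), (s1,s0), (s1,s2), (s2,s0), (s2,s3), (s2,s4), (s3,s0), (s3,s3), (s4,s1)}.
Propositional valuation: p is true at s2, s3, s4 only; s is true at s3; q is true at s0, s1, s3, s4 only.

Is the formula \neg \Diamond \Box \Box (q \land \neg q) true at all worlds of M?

Yes

Let φ = \neg \Diamond \Box \Box (q \land \neg q). Evaluate φ at each world:
  s0 (successors {s0}): φ is true.
  s1 (successors {s0, s2}): φ is true.
  s2 (successors {s0, s3, s4}): φ is true.
  s3 (successors {s0, s3}): φ is true.
  s4 (successors {s1}): φ is true.
For instance, at s4:
  At s4: \Diamond \Box \Box (q \land \neg q) is false, so \neg \Diamond \Box \Box (q \land \neg q) is true.
    At s4: \Diamond \Box \Box (q \land \neg q) requires \Box \Box (q \land \neg q) at some successor in {s1}.
      At s1: \Box \Box (q \land \neg q) is false.
    So \Diamond \Box \Box (q \land \neg q) is false at s4.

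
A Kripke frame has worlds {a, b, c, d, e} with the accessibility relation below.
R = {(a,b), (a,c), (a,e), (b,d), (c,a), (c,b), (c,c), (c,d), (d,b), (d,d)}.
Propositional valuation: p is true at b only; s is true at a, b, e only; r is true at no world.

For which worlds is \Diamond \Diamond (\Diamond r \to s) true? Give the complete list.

a, b, c, d

Recall that \Diamond ψ holds at a world iff ψ holds at some accessible world.
Let φ = \Diamond \Diamond (\Diamond r \to s). Evaluate φ at each world:
  a (successors {b, c, e}): φ is true.
  b (successors {d}): φ is true.
  c (successors {a, b, c, d}): φ is true.
  d (successors {b, d}): φ is true.
  e (successors ∅): φ is false.
For instance, at b:
  At b: \Diamond \Diamond (\Diamond r \to s) requires \Diamond (\Diamond r \to s) at some successor in {d}.
    \Diamond (\Diamond r \to s) holds at d, so \Diamond \Diamond (\Diamond r \to s) is true at b.
      At d: \Diamond (\Diamond r \to s) requires \Diamond r \to s at some successor in {b, d}.
        \Diamond r \to s holds at b, so \Diamond (\Diamond r \to s) is true at d.
Satisfying worlds: {a, b, c, d}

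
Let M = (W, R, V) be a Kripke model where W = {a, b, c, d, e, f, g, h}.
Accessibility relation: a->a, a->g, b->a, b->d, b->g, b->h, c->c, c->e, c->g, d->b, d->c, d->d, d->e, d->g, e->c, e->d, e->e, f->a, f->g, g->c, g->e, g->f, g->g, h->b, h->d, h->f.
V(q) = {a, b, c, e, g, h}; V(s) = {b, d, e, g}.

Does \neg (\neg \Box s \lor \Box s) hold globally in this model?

No

Let φ = \neg (\neg \Box s \lor \Box s). Evaluate φ at each world:
  a (successors {a, g}): φ is false.
  b (successors {a, d, g, h}): φ is false.
  c (successors {c, e, g}): φ is false.
  d (successors {b, c, d, e, g}): φ is false.
  e (successors {c, d, e}): φ is false.
  f (successors {a, g}): φ is false.
  g (successors {c, e, f, g}): φ is false.
  h (successors {b, d, f}): φ is false.
Detail at a (counterexample):
  At a: \neg \Box s \lor \Box s is true, so \neg (\neg \Box s \lor \Box s) is false.
    At a: \neg \Box s is true, \Box s is false, so \neg \Box s \lor \Box s is true.
      At a: \Box s is false, so \neg \Box s is true.
      At a: \Box s requires s at every successor {a, g}.
        s fails at a, so \Box s is false at a.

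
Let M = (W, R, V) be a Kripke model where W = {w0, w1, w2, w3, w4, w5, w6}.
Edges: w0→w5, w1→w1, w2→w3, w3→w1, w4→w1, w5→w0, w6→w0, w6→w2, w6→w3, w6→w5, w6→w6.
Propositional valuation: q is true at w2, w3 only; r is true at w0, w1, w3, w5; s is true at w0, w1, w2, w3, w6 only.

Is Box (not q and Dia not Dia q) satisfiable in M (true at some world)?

Yes

Let φ = Box (not q and Dia not Dia q). Evaluate φ at each world:
  w0 (successors {w5}): φ is true.
  w1 (successors {w1}): φ is true.
  w2 (successors {w3}): φ is false.
  w3 (successors {w1}): φ is true.
  w4 (successors {w1}): φ is true.
  w5 (successors {w0}): φ is true.
  w6 (successors {w0, w2, w3, w5, w6}): φ is false.
Detail at w0 (witness):
  At w0: Box (not q and Dia not Dia q) requires not q and Dia not Dia q at every successor {w5}.
      At w5: not q is true, Dia not Dia q is true, so not q and Dia not Dia q is true.
  So Box (not q and Dia not Dia q) is true at w0.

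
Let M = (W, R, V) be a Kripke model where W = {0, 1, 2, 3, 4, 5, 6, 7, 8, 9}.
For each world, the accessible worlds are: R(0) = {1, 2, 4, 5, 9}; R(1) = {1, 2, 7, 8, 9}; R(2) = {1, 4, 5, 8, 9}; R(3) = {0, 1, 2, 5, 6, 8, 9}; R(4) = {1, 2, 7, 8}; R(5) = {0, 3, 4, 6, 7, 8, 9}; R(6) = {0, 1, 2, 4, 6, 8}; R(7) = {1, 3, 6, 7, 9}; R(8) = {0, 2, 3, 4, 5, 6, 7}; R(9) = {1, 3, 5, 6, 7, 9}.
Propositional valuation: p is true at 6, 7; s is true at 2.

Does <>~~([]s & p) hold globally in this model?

Let φ = <>~~([]s & p). Evaluate φ at each world:
  0 (successors {1, 2, 4, 5, 9}): φ is false.
  1 (successors {1, 2, 7, 8, 9}): φ is false.
  2 (successors {1, 4, 5, 8, 9}): φ is false.
  3 (successors {0, 1, 2, 5, 6, 8, 9}): φ is false.
  4 (successors {1, 2, 7, 8}): φ is false.
  5 (successors {0, 3, 4, 6, 7, 8, 9}): φ is false.
  6 (successors {0, 1, 2, 4, 6, 8}): φ is false.
  7 (successors {1, 3, 6, 7, 9}): φ is false.
  8 (successors {0, 2, 3, 4, 5, 6, 7}): φ is false.
  9 (successors {1, 3, 5, 6, 7, 9}): φ is false.
Detail at 0 (counterexample):
  At 0: <>~~([]s & p) requires ~~([]s & p) at some successor in {1, 2, 4, 5, 9}.
    At 1: ~~([]s & p) is false.
    At 2: ~~([]s & p) is false.
    At 4: ~~([]s & p) is false.
    At 5: ~~([]s & p) is false.
    At 9: ~~([]s & p) is false.
  So <>~~([]s & p) is false at 0.

No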